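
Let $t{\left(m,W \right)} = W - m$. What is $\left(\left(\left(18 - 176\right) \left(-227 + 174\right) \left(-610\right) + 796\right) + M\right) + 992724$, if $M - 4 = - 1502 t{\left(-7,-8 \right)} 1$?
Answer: $-4113114$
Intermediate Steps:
$M = 1506$ ($M = 4 - 1502 \left(-8 - -7\right) 1 = 4 - 1502 \left(-8 + 7\right) 1 = 4 - 1502 \left(\left(-1\right) 1\right) = 4 - -1502 = 4 + 1502 = 1506$)
$\left(\left(\left(18 - 176\right) \left(-227 + 174\right) \left(-610\right) + 796\right) + M\right) + 992724 = \left(\left(\left(18 - 176\right) \left(-227 + 174\right) \left(-610\right) + 796\right) + 1506\right) + 992724 = \left(\left(\left(-158\right) \left(-53\right) \left(-610\right) + 796\right) + 1506\right) + 992724 = \left(\left(8374 \left(-610\right) + 796\right) + 1506\right) + 992724 = \left(\left(-5108140 + 796\right) + 1506\right) + 992724 = \left(-5107344 + 1506\right) + 992724 = -5105838 + 992724 = -4113114$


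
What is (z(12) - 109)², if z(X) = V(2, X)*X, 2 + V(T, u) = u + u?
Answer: 24025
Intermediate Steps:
V(T, u) = -2 + 2*u (V(T, u) = -2 + (u + u) = -2 + 2*u)
z(X) = X*(-2 + 2*X) (z(X) = (-2 + 2*X)*X = X*(-2 + 2*X))
(z(12) - 109)² = (2*12*(-1 + 12) - 109)² = (2*12*11 - 109)² = (264 - 109)² = 155² = 24025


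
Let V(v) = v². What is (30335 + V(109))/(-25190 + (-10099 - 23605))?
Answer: -21108/29447 ≈ -0.71681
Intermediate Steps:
(30335 + V(109))/(-25190 + (-10099 - 23605)) = (30335 + 109²)/(-25190 + (-10099 - 23605)) = (30335 + 11881)/(-25190 - 33704) = 42216/(-58894) = 42216*(-1/58894) = -21108/29447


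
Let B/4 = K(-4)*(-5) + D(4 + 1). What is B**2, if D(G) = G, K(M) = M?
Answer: 10000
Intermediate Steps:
B = 100 (B = 4*(-4*(-5) + (4 + 1)) = 4*(20 + 5) = 4*25 = 100)
B**2 = 100**2 = 10000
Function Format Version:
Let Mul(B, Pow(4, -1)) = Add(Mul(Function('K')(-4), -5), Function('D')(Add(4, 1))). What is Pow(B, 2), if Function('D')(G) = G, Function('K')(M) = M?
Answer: 10000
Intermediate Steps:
B = 100 (B = Mul(4, Add(Mul(-4, -5), Add(4, 1))) = Mul(4, Add(20, 5)) = Mul(4, 25) = 100)
Pow(B, 2) = Pow(100, 2) = 10000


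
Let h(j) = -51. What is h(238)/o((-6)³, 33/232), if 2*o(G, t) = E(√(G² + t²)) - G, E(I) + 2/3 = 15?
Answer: -306/691 ≈ -0.44284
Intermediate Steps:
E(I) = 43/3 (E(I) = -⅔ + 15 = 43/3)
o(G, t) = 43/6 - G/2 (o(G, t) = (43/3 - G)/2 = 43/6 - G/2)
h(238)/o((-6)³, 33/232) = -51/(43/6 - ½*(-6)³) = -51/(43/6 - ½*(-216)) = -51/(43/6 + 108) = -51/691/6 = -51*6/691 = -306/691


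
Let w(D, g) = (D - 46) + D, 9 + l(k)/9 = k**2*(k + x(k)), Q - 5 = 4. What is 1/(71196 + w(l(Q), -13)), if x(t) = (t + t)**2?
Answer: 1/556502 ≈ 1.7969e-6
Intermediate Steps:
x(t) = 4*t**2 (x(t) = (2*t)**2 = 4*t**2)
Q = 9 (Q = 5 + 4 = 9)
l(k) = -81 + 9*k**2*(k + 4*k**2) (l(k) = -81 + 9*(k**2*(k + 4*k**2)) = -81 + 9*k**2*(k + 4*k**2))
w(D, g) = -46 + 2*D (w(D, g) = (-46 + D) + D = -46 + 2*D)
1/(71196 + w(l(Q), -13)) = 1/(71196 + (-46 + 2*(-81 + 9*9**3 + 36*9**4))) = 1/(71196 + (-46 + 2*(-81 + 9*729 + 36*6561))) = 1/(71196 + (-46 + 2*(-81 + 6561 + 236196))) = 1/(71196 + (-46 + 2*242676)) = 1/(71196 + (-46 + 485352)) = 1/(71196 + 485306) = 1/556502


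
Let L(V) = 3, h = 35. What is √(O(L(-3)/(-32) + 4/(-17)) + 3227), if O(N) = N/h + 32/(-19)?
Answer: √26381050429790/90440 ≈ 56.792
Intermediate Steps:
O(N) = -32/19 + N/35 (O(N) = N/35 + 32/(-19) = N*(1/35) + 32*(-1/19) = N/35 - 32/19 = -32/19 + N/35)
√(O(L(-3)/(-32) + 4/(-17)) + 3227) = √((-32/19 + (3/(-32) + 4/(-17))/35) + 3227) = √((-32/19 + (3*(-1/32) + 4*(-1/17))/35) + 3227) = √((-32/19 + (-3/32 - 4/17)/35) + 3227) = √((-32/19 + (1/35)*(-179/544)) + 3227) = √((-32/19 - 179/19040) + 3227) = √(-612681/361760 + 3227) = √(1166786839/361760) = √26381050429790/90440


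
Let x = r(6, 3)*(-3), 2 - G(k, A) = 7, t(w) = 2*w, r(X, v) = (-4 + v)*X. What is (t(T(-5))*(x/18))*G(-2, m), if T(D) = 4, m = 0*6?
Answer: -40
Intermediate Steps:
r(X, v) = X*(-4 + v)
m = 0
G(k, A) = -5 (G(k, A) = 2 - 1*7 = 2 - 7 = -5)
x = 18 (x = (6*(-4 + 3))*(-3) = (6*(-1))*(-3) = -6*(-3) = 18)
(t(T(-5))*(x/18))*G(-2, m) = ((2*4)*(18/18))*(-5) = (8*(18*(1/18)))*(-5) = (8*1)*(-5) = 8*(-5) = -40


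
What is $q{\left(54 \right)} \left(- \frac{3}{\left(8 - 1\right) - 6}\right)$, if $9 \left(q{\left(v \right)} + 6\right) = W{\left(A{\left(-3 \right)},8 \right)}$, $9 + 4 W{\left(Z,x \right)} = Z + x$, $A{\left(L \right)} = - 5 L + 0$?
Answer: $\frac{101}{6} \approx 16.833$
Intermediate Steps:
$A{\left(L \right)} = - 5 L$
$W{\left(Z,x \right)} = - \frac{9}{4} + \frac{Z}{4} + \frac{x}{4}$ ($W{\left(Z,x \right)} = - \frac{9}{4} + \frac{Z + x}{4} = - \frac{9}{4} + \left(\frac{Z}{4} + \frac{x}{4}\right) = - \frac{9}{4} + \frac{Z}{4} + \frac{x}{4}$)
$q{\left(v \right)} = - \frac{101}{18}$ ($q{\left(v \right)} = -6 + \frac{- \frac{9}{4} + \frac{\left(-5\right) \left(-3\right)}{4} + \frac{1}{4} \cdot 8}{9} = -6 + \frac{- \frac{9}{4} + \frac{1}{4} \cdot 15 + 2}{9} = -6 + \frac{- \frac{9}{4} + \frac{15}{4} + 2}{9} = -6 + \frac{1}{9} \cdot \frac{7}{2} = -6 + \frac{7}{18} = - \frac{101}{18}$)
$q{\left(54 \right)} \left(- \frac{3}{\left(8 - 1\right) - 6}\right) = - \frac{101 \left(- \frac{3}{\left(8 - 1\right) - 6}\right)}{18} = - \frac{101 \left(- \frac{3}{7 - 6}\right)}{18} = - \frac{101 \left(- \frac{3}{1}\right)}{18} = - \frac{101 \left(\left(-3\right) 1\right)}{18} = \left(- \frac{101}{18}\right) \left(-3\right) = \frac{101}{6}$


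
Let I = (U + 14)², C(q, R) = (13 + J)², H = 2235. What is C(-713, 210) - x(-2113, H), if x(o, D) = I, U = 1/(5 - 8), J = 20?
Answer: 8120/9 ≈ 902.22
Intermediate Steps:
U = -⅓ (U = 1/(-3) = -⅓ ≈ -0.33333)
C(q, R) = 1089 (C(q, R) = (13 + 20)² = 33² = 1089)
I = 1681/9 (I = (-⅓ + 14)² = (41/3)² = 1681/9 ≈ 186.78)
x(o, D) = 1681/9
C(-713, 210) - x(-2113, H) = 1089 - 1*1681/9 = 1089 - 1681/9 = 8120/9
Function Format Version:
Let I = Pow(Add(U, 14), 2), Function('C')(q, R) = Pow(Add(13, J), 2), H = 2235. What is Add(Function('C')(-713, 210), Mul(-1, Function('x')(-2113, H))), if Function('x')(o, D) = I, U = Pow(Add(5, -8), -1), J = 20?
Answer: Rational(8120, 9) ≈ 902.22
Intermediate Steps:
U = Rational(-1, 3) (U = Pow(-3, -1) = Rational(-1, 3) ≈ -0.33333)
Function('C')(q, R) = 1089 (Function('C')(q, R) = Pow(Add(13, 20), 2) = Pow(33, 2) = 1089)
I = Rational(1681, 9) (I = Pow(Add(Rational(-1, 3), 14), 2) = Pow(Rational(41, 3), 2) = Rational(1681, 9) ≈ 186.78)
Function('x')(o, D) = Rational(1681, 9)
Add(Function('C')(-713, 210), Mul(-1, Function('x')(-2113, H))) = Add(1089, Mul(-1, Rational(1681, 9))) = Add(1089, Rational(-1681, 9)) = Rational(8120, 9)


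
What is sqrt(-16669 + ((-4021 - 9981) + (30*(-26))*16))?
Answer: I*sqrt(43151) ≈ 207.73*I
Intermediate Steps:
sqrt(-16669 + ((-4021 - 9981) + (30*(-26))*16)) = sqrt(-16669 + (-14002 - 780*16)) = sqrt(-16669 + (-14002 - 12480)) = sqrt(-16669 - 26482) = sqrt(-43151) = I*sqrt(43151)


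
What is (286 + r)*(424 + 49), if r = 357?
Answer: 304139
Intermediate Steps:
(286 + r)*(424 + 49) = (286 + 357)*(424 + 49) = 643*473 = 304139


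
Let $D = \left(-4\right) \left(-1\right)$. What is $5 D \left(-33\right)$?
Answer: $-660$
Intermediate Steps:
$D = 4$
$5 D \left(-33\right) = 5 \cdot 4 \left(-33\right) = 20 \left(-33\right) = -660$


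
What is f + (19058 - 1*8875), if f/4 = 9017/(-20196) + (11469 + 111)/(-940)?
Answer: 2404339166/237303 ≈ 10132.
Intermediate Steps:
f = -12117283/237303 (f = 4*(9017/(-20196) + (11469 + 111)/(-940)) = 4*(9017*(-1/20196) + 11580*(-1/940)) = 4*(-9017/20196 - 579/47) = 4*(-12117283/949212) = -12117283/237303 ≈ -51.063)
f + (19058 - 1*8875) = -12117283/237303 + (19058 - 1*8875) = -12117283/237303 + (19058 - 8875) = -12117283/237303 + 10183 = 2404339166/237303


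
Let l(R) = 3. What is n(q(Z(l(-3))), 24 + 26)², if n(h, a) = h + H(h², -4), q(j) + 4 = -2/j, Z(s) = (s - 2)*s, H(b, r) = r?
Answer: 676/9 ≈ 75.111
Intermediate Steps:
Z(s) = s*(-2 + s) (Z(s) = (-2 + s)*s = s*(-2 + s))
q(j) = -4 - 2/j
n(h, a) = -4 + h (n(h, a) = h - 4 = -4 + h)
n(q(Z(l(-3))), 24 + 26)² = (-4 + (-4 - 2*1/(3*(-2 + 3))))² = (-4 + (-4 - 2/(3*1)))² = (-4 + (-4 - 2/3))² = (-4 + (-4 - 2*⅓))² = (-4 + (-4 - ⅔))² = (-4 - 14/3)² = (-26/3)² = 676/9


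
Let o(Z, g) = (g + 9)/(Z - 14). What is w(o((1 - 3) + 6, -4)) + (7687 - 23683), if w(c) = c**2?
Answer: -63983/4 ≈ -15996.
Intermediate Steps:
o(Z, g) = (9 + g)/(-14 + Z)
w(o((1 - 3) + 6, -4)) + (7687 - 23683) = ((9 - 4)/(-14 + ((1 - 3) + 6)))**2 + (7687 - 23683) = (5/(-14 + (-2 + 6)))**2 - 15996 = (5/(-14 + 4))**2 - 15996 = (5/(-10))**2 - 15996 = (-1/10*5)**2 - 15996 = (-1/2)**2 - 15996 = 1/4 - 15996 = -63983/4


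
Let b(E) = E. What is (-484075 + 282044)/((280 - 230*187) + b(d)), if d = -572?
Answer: 202031/43302 ≈ 4.6656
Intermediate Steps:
(-484075 + 282044)/((280 - 230*187) + b(d)) = (-484075 + 282044)/((280 - 230*187) - 572) = -202031/((280 - 43010) - 572) = -202031/(-42730 - 572) = -202031/(-43302) = -202031*(-1/43302) = 202031/43302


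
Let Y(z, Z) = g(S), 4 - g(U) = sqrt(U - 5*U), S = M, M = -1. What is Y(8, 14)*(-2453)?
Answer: -4906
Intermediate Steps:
S = -1
g(U) = 4 - 2*sqrt(-U) (g(U) = 4 - sqrt(U - 5*U) = 4 - sqrt(-4*U) = 4 - 2*sqrt(-U))
Y(z, Z) = 2 (Y(z, Z) = 4 - 2*sqrt(1) = 4 - 2*1 = 4 - 2 = 2)
Y(8, 14)*(-2453) = 2*(-2453) = -4906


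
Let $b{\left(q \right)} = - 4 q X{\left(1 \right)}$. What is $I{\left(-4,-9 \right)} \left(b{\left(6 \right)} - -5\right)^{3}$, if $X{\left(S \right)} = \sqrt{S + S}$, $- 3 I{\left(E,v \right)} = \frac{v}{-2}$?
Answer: $- \frac{52215}{2} + 44172 \sqrt{2} \approx 36361.0$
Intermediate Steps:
$I{\left(E,v \right)} = \frac{v}{6}$ ($I{\left(E,v \right)} = - \frac{v \frac{1}{-2}}{3} = - \frac{v \left(- \frac{1}{2}\right)}{3} = - \frac{\left(- \frac{1}{2}\right) v}{3} = \frac{v}{6}$)
$X{\left(S \right)} = \sqrt{2} \sqrt{S}$ ($X{\left(S \right)} = \sqrt{2 S} = \sqrt{2} \sqrt{S}$)
$b{\left(q \right)} = - 4 q \sqrt{2}$ ($b{\left(q \right)} = - 4 q \sqrt{2} \sqrt{1} = - 4 q \sqrt{2} \cdot 1 = - 4 q \sqrt{2}$)
$I{\left(-4,-9 \right)} \left(b{\left(6 \right)} - -5\right)^{3} = \frac{1}{6} \left(-9\right) \left(\left(-4\right) 6 \sqrt{2} - -5\right)^{3} = - \frac{3 \left(- 24 \sqrt{2} + 5\right)^{3}}{2} = - \frac{3 \left(5 - 24 \sqrt{2}\right)^{3}}{2}$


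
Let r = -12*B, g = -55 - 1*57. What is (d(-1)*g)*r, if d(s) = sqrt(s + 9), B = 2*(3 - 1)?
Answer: 10752*sqrt(2) ≈ 15206.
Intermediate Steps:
g = -112 (g = -55 - 57 = -112)
B = 4 (B = 2*2 = 4)
d(s) = sqrt(9 + s)
r = -48 (r = -12*4 = -48)
(d(-1)*g)*r = (sqrt(9 - 1)*(-112))*(-48) = (sqrt(8)*(-112))*(-48) = ((2*sqrt(2))*(-112))*(-48) = -224*sqrt(2)*(-48) = 10752*sqrt(2)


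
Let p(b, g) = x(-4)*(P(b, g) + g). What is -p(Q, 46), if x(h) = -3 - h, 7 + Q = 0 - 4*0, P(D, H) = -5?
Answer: -41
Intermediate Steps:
Q = -7 (Q = -7 + (0 - 4*0) = -7 + (0 + 0) = -7 + 0 = -7)
p(b, g) = -5 + g (p(b, g) = (-3 - 1*(-4))*(-5 + g) = (-3 + 4)*(-5 + g) = 1*(-5 + g) = -5 + g)
-p(Q, 46) = -(-5 + 46) = -1*41 = -41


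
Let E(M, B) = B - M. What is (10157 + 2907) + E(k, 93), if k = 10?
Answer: 13147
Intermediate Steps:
(10157 + 2907) + E(k, 93) = (10157 + 2907) + (93 - 1*10) = 13064 + (93 - 10) = 13064 + 83 = 13147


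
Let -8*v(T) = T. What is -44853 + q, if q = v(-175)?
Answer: -358649/8 ≈ -44831.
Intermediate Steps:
v(T) = -T/8
q = 175/8 (q = -⅛*(-175) = 175/8 ≈ 21.875)
-44853 + q = -44853 + 175/8 = -358649/8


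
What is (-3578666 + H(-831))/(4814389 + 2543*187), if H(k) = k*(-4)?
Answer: -1787671/2644965 ≈ -0.67588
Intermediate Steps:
H(k) = -4*k
(-3578666 + H(-831))/(4814389 + 2543*187) = (-3578666 - 4*(-831))/(4814389 + 2543*187) = (-3578666 + 3324)/(4814389 + 475541) = -3575342/5289930 = -3575342*1/5289930 = -1787671/2644965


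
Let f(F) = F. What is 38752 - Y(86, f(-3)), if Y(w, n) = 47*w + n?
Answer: 34713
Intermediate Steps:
Y(w, n) = n + 47*w
38752 - Y(86, f(-3)) = 38752 - (-3 + 47*86) = 38752 - (-3 + 4042) = 38752 - 1*4039 = 38752 - 4039 = 34713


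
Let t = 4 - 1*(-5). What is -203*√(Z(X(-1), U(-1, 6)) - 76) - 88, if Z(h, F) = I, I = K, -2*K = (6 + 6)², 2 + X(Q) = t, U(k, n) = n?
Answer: -88 - 406*I*√37 ≈ -88.0 - 2469.6*I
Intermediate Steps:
t = 9 (t = 4 + 5 = 9)
X(Q) = 7 (X(Q) = -2 + 9 = 7)
K = -72 (K = -(6 + 6)²/2 = -½*12² = -½*144 = -72)
I = -72
Z(h, F) = -72
-203*√(Z(X(-1), U(-1, 6)) - 76) - 88 = -203*√(-72 - 76) - 88 = -406*I*√37 - 88 = -88 - 406*I*√37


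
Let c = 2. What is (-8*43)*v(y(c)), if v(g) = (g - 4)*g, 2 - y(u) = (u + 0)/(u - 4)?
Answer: 1032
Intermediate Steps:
y(u) = 2 - u/(-4 + u) (y(u) = 2 - (u + 0)/(u - 4) = 2 - u/(-4 + u))
v(g) = g*(-4 + g) (v(g) = (-4 + g)*g = g*(-4 + g))
(-8*43)*v(y(c)) = (-8*43)*(((-8 + 2)/(-4 + 2))*(-4 + (-8 + 2)/(-4 + 2))) = -344*-6/(-2)*(-4 - 6/(-2)) = -344*(-1/2*(-6))*(-4 - 1/2*(-6)) = -1032*(-4 + 3) = -1032*(-1) = -344*(-3) = 1032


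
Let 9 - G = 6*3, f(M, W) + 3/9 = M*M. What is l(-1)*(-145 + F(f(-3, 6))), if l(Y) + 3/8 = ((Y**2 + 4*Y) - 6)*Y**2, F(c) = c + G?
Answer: 2725/2 ≈ 1362.5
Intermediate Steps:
f(M, W) = -1/3 + M**2 (f(M, W) = -1/3 + M*M = -1/3 + M**2)
G = -9 (G = 9 - 6*3 = 9 - 1*18 = 9 - 18 = -9)
F(c) = -9 + c (F(c) = c - 9 = -9 + c)
l(Y) = -3/8 + Y**2*(-6 + Y**2 + 4*Y) (l(Y) = -3/8 + ((Y**2 + 4*Y) - 6)*Y**2 = -3/8 + (-6 + Y**2 + 4*Y)*Y**2 = -3/8 + Y**2*(-6 + Y**2 + 4*Y))
l(-1)*(-145 + F(f(-3, 6))) = (-3/8 + (-1)**4 - 6*(-1)**2 + 4*(-1)**3)*(-145 + (-9 + (-1/3 + (-3)**2))) = (-3/8 + 1 - 6*1 + 4*(-1))*(-145 + (-9 + (-1/3 + 9))) = (-3/8 + 1 - 6 - 4)*(-145 + (-9 + 26/3)) = -75*(-145 - 1/3)/8 = -75/8*(-436/3) = 2725/2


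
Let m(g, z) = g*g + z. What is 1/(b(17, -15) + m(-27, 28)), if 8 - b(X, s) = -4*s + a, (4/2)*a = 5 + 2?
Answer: 2/1403 ≈ 0.0014255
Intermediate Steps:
m(g, z) = z + g² (m(g, z) = g² + z = z + g²)
a = 7/2 (a = (5 + 2)/2 = (½)*7 = 7/2 ≈ 3.5000)
b(X, s) = 9/2 + 4*s (b(X, s) = 8 - (-4*s + 7/2) = 8 - (7/2 - 4*s) = 8 + (-7/2 + 4*s) = 9/2 + 4*s)
1/(b(17, -15) + m(-27, 28)) = 1/((9/2 + 4*(-15)) + (28 + (-27)²)) = 1/((9/2 - 60) + (28 + 729)) = 1/(-111/2 + 757) = 1/(1403/2) = 2/1403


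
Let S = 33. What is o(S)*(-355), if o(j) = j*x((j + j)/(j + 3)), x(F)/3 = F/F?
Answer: -35145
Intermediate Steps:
x(F) = 3 (x(F) = 3*(F/F) = 3*1 = 3)
o(j) = 3*j (o(j) = j*3 = 3*j)
o(S)*(-355) = (3*33)*(-355) = 99*(-355) = -35145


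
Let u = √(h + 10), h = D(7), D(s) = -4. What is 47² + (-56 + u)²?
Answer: 5351 - 112*√6 ≈ 5076.7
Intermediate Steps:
h = -4
u = √6 (u = √(-4 + 10) = √6 ≈ 2.4495)
47² + (-56 + u)² = 47² + (-56 + √6)² = 2209 + (-56 + √6)²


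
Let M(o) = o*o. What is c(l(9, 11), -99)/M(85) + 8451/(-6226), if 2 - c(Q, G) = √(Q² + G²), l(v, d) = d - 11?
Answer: -61662397/44982850 ≈ -1.3708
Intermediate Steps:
M(o) = o²
l(v, d) = -11 + d
c(Q, G) = 2 - √(G² + Q²) (c(Q, G) = 2 - √(Q² + G²) = 2 - √(G² + Q²))
c(l(9, 11), -99)/M(85) + 8451/(-6226) = (2 - √((-99)² + (-11 + 11)²))/(85²) + 8451/(-6226) = (2 - √(9801 + 0²))/7225 + 8451*(-1/6226) = (2 - √(9801 + 0))*(1/7225) - 8451/6226 = (2 - √9801)*(1/7225) - 8451/6226 = (2 - 1*99)*(1/7225) - 8451/6226 = (2 - 99)*(1/7225) - 8451/6226 = -97*1/7225 - 8451/6226 = -97/7225 - 8451/6226 = -61662397/44982850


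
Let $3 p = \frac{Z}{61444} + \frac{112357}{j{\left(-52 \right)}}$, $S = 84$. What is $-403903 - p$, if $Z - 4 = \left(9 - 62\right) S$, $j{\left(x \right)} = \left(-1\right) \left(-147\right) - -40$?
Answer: $- \frac{3482368292396}{8617521} \approx -4.041 \cdot 10^{5}$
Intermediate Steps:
$j{\left(x \right)} = 187$ ($j{\left(x \right)} = 147 + 40 = 187$)
$Z = -4448$ ($Z = 4 + \left(9 - 62\right) 84 = 4 - 4452 = -4448$)
$p = \frac{1725707933}{8617521}$ ($p = \frac{- \frac{4448}{61444} + \frac{112357}{187}}{3} = \frac{\left(-4448\right) \frac{1}{61444} + 112357 \cdot \frac{1}{187}}{3} = \frac{- \frac{1112}{15361} + \frac{112357}{187}}{3} = \frac{1}{3} \cdot \frac{1725707933}{2872507} = \frac{1725707933}{8617521} \approx 200.26$)
$-403903 - p = -403903 - \frac{1725707933}{8617521} = - \frac{3482368292396}{8617521}$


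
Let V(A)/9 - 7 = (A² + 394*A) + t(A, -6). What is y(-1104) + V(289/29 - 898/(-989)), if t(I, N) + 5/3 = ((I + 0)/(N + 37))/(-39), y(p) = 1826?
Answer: 13756066709382710/331507703683 ≈ 41495.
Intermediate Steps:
t(I, N) = -5/3 - I/(39*(37 + N)) (t(I, N) = -5/3 + ((I + 0)/(N + 37))/(-39) = -5/3 + (I/(37 + N))*(-1/39) = -5/3 - I/(39*(37 + N)))
V(A) = 48 + 9*A² + 1429035*A/403 (V(A) = 63 + 9*((A² + 394*A) + (-2405 - A - 65*(-6))/(39*(37 - 6))) = 63 + 9*((A² + 394*A) + (1/39)*(-2405 - A + 390)/31) = 63 + 9*((A² + 394*A) + (1/39)*(1/31)*(-2015 - A)) = 63 + 9*((A² + 394*A) + (-5/3 - A/1209)) = 63 + 9*(-5/3 + A² + 476345*A/1209) = 63 + (-15 + 9*A² + 1429035*A/403) = 48 + 9*A² + 1429035*A/403)
y(-1104) + V(289/29 - 898/(-989)) = 1826 + (48 + 9*(289/29 - 898/(-989))² + 1429035*(289/29 - 898/(-989))/403) = 1826 + (48 + 9*(289*(1/29) - 898*(-1/989))² + 1429035*(289*(1/29) - 898*(-1/989))/403) = 1826 + (48 + 9*(289/29 + 898/989)² + 1429035*(289/29 + 898/989)/403) = 1826 + (48 + 9*(311863/28681)² + (1429035/403)*(311863/28681)) = 1826 + (48 + 9*(97258530769/822599761) + 445663142205/11558443) = 1826 + (48 + 875326776921/822599761 + 445663142205/11558443) = 1826 + 13150733642457552/331507703683 = 13756066709382710/331507703683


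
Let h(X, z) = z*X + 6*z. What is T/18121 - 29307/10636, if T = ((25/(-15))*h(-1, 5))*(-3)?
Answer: -529742647/192734956 ≈ -2.7486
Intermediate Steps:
h(X, z) = 6*z + X*z (h(X, z) = X*z + 6*z = 6*z + X*z)
T = 125 (T = ((25/(-15))*(5*(6 - 1)))*(-3) = ((25*(-1/15))*(5*5))*(-3) = -5/3*25*(-3) = -125/3*(-3) = 125)
T/18121 - 29307/10636 = 125/18121 - 29307/10636 = -529742647/192734956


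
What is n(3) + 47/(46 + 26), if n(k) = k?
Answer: 263/72 ≈ 3.6528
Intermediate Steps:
n(3) + 47/(46 + 26) = 3 + 47/(46 + 26) = 3 + 47/72 = 263/72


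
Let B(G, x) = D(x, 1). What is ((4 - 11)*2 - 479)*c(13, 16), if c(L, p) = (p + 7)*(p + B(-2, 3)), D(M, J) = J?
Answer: -192763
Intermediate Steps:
B(G, x) = 1
c(L, p) = (1 + p)*(7 + p) (c(L, p) = (p + 7)*(p + 1) = (7 + p)*(1 + p) = (1 + p)*(7 + p))
((4 - 11)*2 - 479)*c(13, 16) = ((4 - 11)*2 - 479)*(7 + 16² + 8*16) = (-7*2 - 479)*(7 + 256 + 128) = (-14 - 479)*391 = -493*391 = -192763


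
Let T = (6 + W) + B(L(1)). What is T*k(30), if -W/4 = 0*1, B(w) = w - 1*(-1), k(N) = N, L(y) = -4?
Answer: 90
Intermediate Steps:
B(w) = 1 + w (B(w) = w + 1 = 1 + w)
W = 0 (W = -0 = -4*0 = 0)
T = 3 (T = (6 + 0) + (1 - 4) = 6 - 3 = 3)
T*k(30) = 3*30 = 90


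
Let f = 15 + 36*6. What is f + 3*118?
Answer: 585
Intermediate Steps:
f = 231 (f = 15 + 216 = 231)
f + 3*118 = 231 + 3*118 = 231 + 354 = 585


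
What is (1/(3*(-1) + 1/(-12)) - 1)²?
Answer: 2401/1369 ≈ 1.7538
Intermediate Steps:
(1/(3*(-1) + 1/(-12)) - 1)² = (1/(-3 - 1/12) - 1)² = (1/(-37/12) - 1)² = (-12/37 - 1)² = (-49/37)² = 2401/1369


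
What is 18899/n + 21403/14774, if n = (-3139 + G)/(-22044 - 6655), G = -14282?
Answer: 8013530454037/257377854 ≈ 31135.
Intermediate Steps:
n = 17421/28699 (n = (-3139 - 14282)/(-22044 - 6655) = -17421/(-28699) = -17421*(-1/28699) = 17421/28699 ≈ 0.60702)
18899/n + 21403/14774 = 18899/(17421/28699) + 21403/14774 = 18899*(28699/17421) + 21403*(1/14774) = 542382401/17421 + 21403/14774 = 8013530454037/257377854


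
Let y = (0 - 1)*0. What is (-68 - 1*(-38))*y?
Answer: 0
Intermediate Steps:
y = 0 (y = -1*0 = 0)
(-68 - 1*(-38))*y = (-68 - 1*(-38))*0 = (-68 + 38)*0 = -30*0 = 0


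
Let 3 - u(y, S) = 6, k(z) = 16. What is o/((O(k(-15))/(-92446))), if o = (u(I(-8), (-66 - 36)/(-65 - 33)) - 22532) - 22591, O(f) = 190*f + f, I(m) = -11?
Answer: 1042929549/764 ≈ 1.3651e+6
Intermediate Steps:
O(f) = 191*f
u(y, S) = -3 (u(y, S) = 3 - 1*6 = 3 - 6 = -3)
o = -45126 (o = (-3 - 22532) - 22591 = -22535 - 22591 = -45126)
o/((O(k(-15))/(-92446))) = -45126/((191*16)/(-92446)) = -45126/(3056*(-1/92446)) = -45126/(-1528/46223) = -45126*(-46223/1528) = 1042929549/764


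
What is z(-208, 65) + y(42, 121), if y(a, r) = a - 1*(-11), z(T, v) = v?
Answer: 118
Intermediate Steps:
y(a, r) = 11 + a (y(a, r) = a + 11 = 11 + a)
z(-208, 65) + y(42, 121) = 65 + (11 + 42) = 65 + 53 = 118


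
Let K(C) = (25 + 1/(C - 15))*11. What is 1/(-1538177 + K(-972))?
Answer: -987/1517909285 ≈ -6.5024e-7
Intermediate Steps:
K(C) = 275 + 11/(-15 + C) (K(C) = (25 + 1/(-15 + C))*11 = 275 + 11/(-15 + C))
1/(-1538177 + K(-972)) = 1/(-1538177 + 11*(-374 + 25*(-972))/(-15 - 972)) = 1/(-1538177 + 11*(-374 - 24300)/(-987)) = 1/(-1538177 + 11*(-1/987)*(-24674)) = 1/(-1538177 + 271414/987) = 1/(-1517909285/987) = -987/1517909285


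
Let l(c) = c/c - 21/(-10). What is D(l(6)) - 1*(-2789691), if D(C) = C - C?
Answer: 2789691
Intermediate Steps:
l(c) = 31/10 (l(c) = 1 - 21*(-⅒) = 1 + 21/10 = 31/10)
D(C) = 0
D(l(6)) - 1*(-2789691) = 0 - 1*(-2789691) = 0 + 2789691 = 2789691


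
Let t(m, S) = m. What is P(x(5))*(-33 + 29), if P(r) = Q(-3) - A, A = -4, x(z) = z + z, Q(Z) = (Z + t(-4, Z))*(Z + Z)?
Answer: -184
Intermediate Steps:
Q(Z) = 2*Z*(-4 + Z) (Q(Z) = (Z - 4)*(Z + Z) = (-4 + Z)*(2*Z) = 2*Z*(-4 + Z))
x(z) = 2*z
P(r) = 46 (P(r) = 2*(-3)*(-4 - 3) - 1*(-4) = 2*(-3)*(-7) + 4 = 42 + 4 = 46)
P(x(5))*(-33 + 29) = 46*(-33 + 29) = 46*(-4) = -184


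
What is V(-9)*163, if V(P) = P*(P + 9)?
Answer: 0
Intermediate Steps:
V(P) = P*(9 + P)
V(-9)*163 = -9*(9 - 9)*163 = -9*0*163 = 0*163 = 0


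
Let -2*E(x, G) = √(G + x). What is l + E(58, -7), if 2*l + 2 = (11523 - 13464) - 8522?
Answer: -10465/2 - √51/2 ≈ -5236.1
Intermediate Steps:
E(x, G) = -√(G + x)/2
l = -10465/2 (l = -1 + ((11523 - 13464) - 8522)/2 = -1 + (-1941 - 8522)/2 = -1 + (½)*(-10463) = -1 - 10463/2 = -10465/2 ≈ -5232.5)
l + E(58, -7) = -10465/2 - √(-7 + 58)/2 = -10465/2 - √51/2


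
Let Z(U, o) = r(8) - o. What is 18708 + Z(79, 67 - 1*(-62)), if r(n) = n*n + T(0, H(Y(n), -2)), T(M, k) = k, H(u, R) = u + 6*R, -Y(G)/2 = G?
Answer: 18615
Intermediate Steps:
Y(G) = -2*G
r(n) = -12 + n**2 - 2*n (r(n) = n*n + (-2*n + 6*(-2)) = n**2 + (-2*n - 12) = n**2 + (-12 - 2*n) = -12 + n**2 - 2*n)
Z(U, o) = 36 - o (Z(U, o) = (-12 + 8**2 - 2*8) - o = (-12 + 64 - 16) - o = 36 - o)
18708 + Z(79, 67 - 1*(-62)) = 18708 + (36 - (67 - 1*(-62))) = 18708 + (36 - (67 + 62)) = 18708 + (36 - 1*129) = 18708 + (36 - 129) = 18708 - 93 = 18615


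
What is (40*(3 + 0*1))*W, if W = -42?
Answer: -5040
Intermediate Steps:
(40*(3 + 0*1))*W = (40*(3 + 0*1))*(-42) = (40*(3 + 0))*(-42) = (40*3)*(-42) = 120*(-42) = -5040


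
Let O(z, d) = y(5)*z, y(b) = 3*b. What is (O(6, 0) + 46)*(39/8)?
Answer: 663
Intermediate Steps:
O(z, d) = 15*z (O(z, d) = (3*5)*z = 15*z)
(O(6, 0) + 46)*(39/8) = (15*6 + 46)*(39/8) = (90 + 46)*(39*(⅛)) = 136*(39/8) = 663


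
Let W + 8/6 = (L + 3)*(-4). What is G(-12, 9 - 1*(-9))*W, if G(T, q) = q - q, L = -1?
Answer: 0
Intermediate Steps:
G(T, q) = 0
W = -28/3 (W = -4/3 + (-1 + 3)*(-4) = -4/3 + 2*(-4) = -4/3 - 8 = -28/3 ≈ -9.3333)
G(-12, 9 - 1*(-9))*W = 0*(-28/3) = 0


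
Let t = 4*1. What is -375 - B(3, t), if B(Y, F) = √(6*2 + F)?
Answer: -379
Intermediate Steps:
t = 4
B(Y, F) = √(12 + F)
-375 - B(3, t) = -375 - √(12 + 4) = -375 - √16 = -375 - 1*4 = -375 - 4 = -379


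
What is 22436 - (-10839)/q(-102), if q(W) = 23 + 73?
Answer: 721565/32 ≈ 22549.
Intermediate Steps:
q(W) = 96
22436 - (-10839)/q(-102) = 22436 - (-10839)/96 = 22436 - 1*(-3613/32) = 22436 + 3613/32 = 721565/32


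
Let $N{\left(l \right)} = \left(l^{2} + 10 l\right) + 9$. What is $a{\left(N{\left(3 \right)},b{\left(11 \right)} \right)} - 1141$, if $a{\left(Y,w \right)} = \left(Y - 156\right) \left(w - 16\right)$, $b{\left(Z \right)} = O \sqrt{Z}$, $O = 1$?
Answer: $587 - 108 \sqrt{11} \approx 228.8$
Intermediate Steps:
$N{\left(l \right)} = 9 + l^{2} + 10 l$
$b{\left(Z \right)} = \sqrt{Z}$ ($b{\left(Z \right)} = 1 \sqrt{Z} = \sqrt{Z}$)
$a{\left(Y,w \right)} = \left(-156 + Y\right) \left(-16 + w\right)$
$a{\left(N{\left(3 \right)},b{\left(11 \right)} \right)} - 1141 = \left(2496 - 156 \sqrt{11} - 16 \left(9 + 3^{2} + 10 \cdot 3\right) + \left(9 + 3^{2} + 10 \cdot 3\right) \sqrt{11}\right) - 1141 = \left(2496 - 156 \sqrt{11} - 16 \left(9 + 9 + 30\right) + \left(9 + 9 + 30\right) \sqrt{11}\right) - 1141 = \left(2496 - 156 \sqrt{11} - 768 + 48 \sqrt{11}\right) - 1141 = \left(1728 - 108 \sqrt{11}\right) - 1141 = 587 - 108 \sqrt{11}$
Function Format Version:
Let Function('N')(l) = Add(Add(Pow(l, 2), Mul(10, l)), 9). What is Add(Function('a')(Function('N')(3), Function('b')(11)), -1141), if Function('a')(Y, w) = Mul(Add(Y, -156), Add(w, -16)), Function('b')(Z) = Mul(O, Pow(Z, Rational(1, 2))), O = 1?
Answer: Add(587, Mul(-108, Pow(11, Rational(1, 2)))) ≈ 228.80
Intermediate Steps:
Function('N')(l) = Add(9, Pow(l, 2), Mul(10, l))
Function('b')(Z) = Pow(Z, Rational(1, 2)) (Function('b')(Z) = Mul(1, Pow(Z, Rational(1, 2))) = Pow(Z, Rational(1, 2)))
Function('a')(Y, w) = Mul(Add(-156, Y), Add(-16, w))
Add(Function('a')(Function('N')(3), Function('b')(11)), -1141) = Add(Add(2496, Mul(-156, Pow(11, Rational(1, 2))), Mul(-16, Add(9, Pow(3, 2), Mul(10, 3))), Mul(Add(9, Pow(3, 2), Mul(10, 3)), Pow(11, Rational(1, 2)))), -1141) = Add(Add(2496, Mul(-156, Pow(11, Rational(1, 2))), Mul(-16, Add(9, 9, 30)), Mul(Add(9, 9, 30), Pow(11, Rational(1, 2)))), -1141) = Add(Add(2496, Mul(-156, Pow(11, Rational(1, 2))), Mul(-16, 48), Mul(48, Pow(11, Rational(1, 2)))), -1141) = Add(Add(2496, Mul(-156, Pow(11, Rational(1, 2))), -768, Mul(48, Pow(11, Rational(1, 2)))), -1141) = Add(Add(1728, Mul(-108, Pow(11, Rational(1, 2)))), -1141) = Add(587, Mul(-108, Pow(11, Rational(1, 2))))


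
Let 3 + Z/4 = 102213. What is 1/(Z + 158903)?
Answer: 1/567743 ≈ 1.7614e-6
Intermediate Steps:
Z = 408840 (Z = -12 + 4*102213 = -12 + 408852 = 408840)
1/(Z + 158903) = 1/(408840 + 158903) = 1/567743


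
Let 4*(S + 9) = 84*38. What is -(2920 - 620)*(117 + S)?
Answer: -2083800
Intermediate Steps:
S = 789 (S = -9 + (84*38)/4 = -9 + (¼)*3192 = -9 + 798 = 789)
-(2920 - 620)*(117 + S) = -(2920 - 620)*(117 + 789) = -2300*906 = -1*2083800 = -2083800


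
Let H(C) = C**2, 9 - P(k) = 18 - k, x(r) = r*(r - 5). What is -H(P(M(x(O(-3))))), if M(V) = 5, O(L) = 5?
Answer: -16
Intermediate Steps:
x(r) = r*(-5 + r)
P(k) = -9 + k (P(k) = 9 - (18 - k) = 9 + (-18 + k) = -9 + k)
-H(P(M(x(O(-3))))) = -(-9 + 5)**2 = -1*(-4)**2 = -1*16 = -16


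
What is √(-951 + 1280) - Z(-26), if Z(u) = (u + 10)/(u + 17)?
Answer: -16/9 + √329 ≈ 16.361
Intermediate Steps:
Z(u) = (10 + u)/(17 + u)
√(-951 + 1280) - Z(-26) = √(-951 + 1280) - (10 - 26)/(17 - 26) = √329 - (-16)/(-9) = √329 - (-1)*(-16)/9 = √329 - 1*16/9 = √329 - 16/9 = -16/9 + √329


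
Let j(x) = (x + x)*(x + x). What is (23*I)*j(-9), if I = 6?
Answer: 44712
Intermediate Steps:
j(x) = 4*x² (j(x) = (2*x)*(2*x) = 4*x²)
(23*I)*j(-9) = (23*6)*(4*(-9)²) = 138*(4*81) = 138*324 = 44712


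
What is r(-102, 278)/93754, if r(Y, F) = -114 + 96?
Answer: -9/46877 ≈ -0.00019199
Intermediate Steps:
r(Y, F) = -18
r(-102, 278)/93754 = -18/93754 = -18*1/93754 = -9/46877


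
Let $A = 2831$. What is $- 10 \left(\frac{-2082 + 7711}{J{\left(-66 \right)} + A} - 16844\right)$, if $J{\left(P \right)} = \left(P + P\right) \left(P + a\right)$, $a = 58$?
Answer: $\frac{50359230}{299} \approx 1.6843 \cdot 10^{5}$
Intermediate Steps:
$J{\left(P \right)} = 2 P \left(58 + P\right)$ ($J{\left(P \right)} = \left(P + P\right) \left(P + 58\right) = 2 P \left(58 + P\right)$)
$- 10 \left(\frac{-2082 + 7711}{J{\left(-66 \right)} + A} - 16844\right) = - 10 \left(\frac{-2082 + 7711}{2 \left(-66\right) \left(58 - 66\right) + 2831} - 16844\right) = - 10 \left(\frac{5629}{2 \left(-66\right) \left(-8\right) + 2831} - 16844\right) = - 10 \left(\frac{5629}{1056 + 2831} - 16844\right) = - 10 \left(\frac{5629}{3887} - 16844\right) = - 10 \left(5629 \cdot \frac{1}{3887} - 16844\right) = - 10 \left(\frac{433}{299} - 16844\right) = \left(-10\right) \left(- \frac{5035923}{299}\right) = \frac{50359230}{299}$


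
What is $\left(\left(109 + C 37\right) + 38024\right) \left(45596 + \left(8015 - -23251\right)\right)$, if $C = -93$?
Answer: $2666496504$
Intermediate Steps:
$\left(\left(109 + C 37\right) + 38024\right) \left(45596 + \left(8015 - -23251\right)\right) = \left(\left(109 - 3441\right) + 38024\right) \left(45596 + \left(8015 - -23251\right)\right) = \left(\left(109 - 3441\right) + 38024\right) \left(45596 + \left(8015 + 23251\right)\right) = \left(-3332 + 38024\right) \left(45596 + 31266\right) = 34692 \cdot 76862 = 2666496504$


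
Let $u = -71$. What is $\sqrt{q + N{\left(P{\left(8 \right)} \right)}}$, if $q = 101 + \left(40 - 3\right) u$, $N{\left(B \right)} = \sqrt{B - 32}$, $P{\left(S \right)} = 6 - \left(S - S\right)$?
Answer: $\sqrt{-2526 + i \sqrt{26}} \approx 0.0507 + 50.259 i$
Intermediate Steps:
$P{\left(S \right)} = 6$ ($P{\left(S \right)} = 6 - 0 = 6 + 0 = 6$)
$N{\left(B \right)} = \sqrt{-32 + B}$
$q = -2526$ ($q = 101 + \left(40 - 3\right) \left(-71\right) = 101 + 37 \left(-71\right) = 101 - 2627 = -2526$)
$\sqrt{q + N{\left(P{\left(8 \right)} \right)}} = \sqrt{-2526 + \sqrt{-32 + 6}} = \sqrt{-2526 + \sqrt{-26}} = \sqrt{-2526 + i \sqrt{26}}$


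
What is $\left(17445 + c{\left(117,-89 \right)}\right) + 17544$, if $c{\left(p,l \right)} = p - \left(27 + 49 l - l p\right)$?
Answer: $29027$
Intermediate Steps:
$c{\left(p,l \right)} = -27 + p - 49 l + l p$ ($c{\left(p,l \right)} = p - \left(27 + 49 l - l p\right) = -27 + p - 49 l + l p$)
$\left(17445 + c{\left(117,-89 \right)}\right) + 17544 = \left(17445 - 5962\right) + 17544 = 11483 + 17544 = 29027$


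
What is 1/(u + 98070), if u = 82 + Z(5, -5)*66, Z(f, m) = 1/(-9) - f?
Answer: 3/293444 ≈ 1.0223e-5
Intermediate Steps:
Z(f, m) = -⅑ - f
u = -766/3 (u = 82 + (-⅑ - 1*5)*66 = 82 + (-⅑ - 5)*66 = 82 - 46/9*66 = 82 - 1012/3 = -766/3 ≈ -255.33)
1/(u + 98070) = 1/(-766/3 + 98070) = 1/(293444/3) = 3/293444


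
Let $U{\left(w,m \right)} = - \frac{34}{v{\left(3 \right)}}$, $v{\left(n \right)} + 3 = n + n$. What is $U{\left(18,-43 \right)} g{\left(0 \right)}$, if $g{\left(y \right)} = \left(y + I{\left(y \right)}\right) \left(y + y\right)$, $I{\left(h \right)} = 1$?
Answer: $0$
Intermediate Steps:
$v{\left(n \right)} = -3 + 2 n$ ($v{\left(n \right)} = -3 + \left(n + n\right) = -3 + 2 n$)
$U{\left(w,m \right)} = - \frac{34}{3}$ ($U{\left(w,m \right)} = - \frac{34}{-3 + 2 \cdot 3} = - \frac{34}{-3 + 6} = - \frac{34}{3}$)
$g{\left(y \right)} = 2 y \left(1 + y\right)$ ($g{\left(y \right)} = \left(y + 1\right) \left(y + y\right) = \left(1 + y\right) 2 y = 2 y \left(1 + y\right)$)
$U{\left(18,-43 \right)} g{\left(0 \right)} = - \frac{34 \cdot 2 \cdot 0 \left(1 + 0\right)}{3} = - \frac{34 \cdot 2 \cdot 0 \cdot 1}{3} = \left(- \frac{34}{3}\right) 0 = 0$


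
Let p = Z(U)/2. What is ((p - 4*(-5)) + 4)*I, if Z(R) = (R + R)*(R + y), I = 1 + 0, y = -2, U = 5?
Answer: 39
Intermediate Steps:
I = 1
Z(R) = 2*R*(-2 + R) (Z(R) = (R + R)*(R - 2) = (2*R)*(-2 + R) = 2*R*(-2 + R))
p = 15 (p = (2*5*(-2 + 5))/2 = (2*5*3)*(½) = 30*(½) = 15)
((p - 4*(-5)) + 4)*I = ((15 - 4*(-5)) + 4)*1 = ((15 + 20) + 4)*1 = (35 + 4)*1 = 39*1 = 39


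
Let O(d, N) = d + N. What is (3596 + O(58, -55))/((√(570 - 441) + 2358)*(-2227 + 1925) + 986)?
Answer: -1279678435/252847055792 + 543449*√129/252847055792 ≈ -0.0050367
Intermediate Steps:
O(d, N) = N + d
(3596 + O(58, -55))/((√(570 - 441) + 2358)*(-2227 + 1925) + 986) = (3596 + (-55 + 58))/((√(570 - 441) + 2358)*(-2227 + 1925) + 986) = (3596 + 3)/((√129 + 2358)*(-302) + 986) = 3599/((2358 + √129)*(-302) + 986) = 3599/((-712116 - 302*√129) + 986) = 3599/(-711130 - 302*√129)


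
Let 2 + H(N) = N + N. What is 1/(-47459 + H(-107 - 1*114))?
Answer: -1/47903 ≈ -2.0876e-5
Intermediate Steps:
H(N) = -2 + 2*N (H(N) = -2 + (N + N) = -2 + 2*N)
1/(-47459 + H(-107 - 1*114)) = 1/(-47459 + (-2 + 2*(-107 - 1*114))) = 1/(-47459 + (-2 + 2*(-107 - 114))) = 1/(-47459 + (-2 + 2*(-221))) = 1/(-47459 + (-2 - 442)) = 1/(-47459 - 444) = 1/(-47903) = -1/47903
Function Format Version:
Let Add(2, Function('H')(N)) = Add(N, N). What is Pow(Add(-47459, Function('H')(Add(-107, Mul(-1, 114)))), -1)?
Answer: Rational(-1, 47903) ≈ -2.0876e-5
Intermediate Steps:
Function('H')(N) = Add(-2, Mul(2, N)) (Function('H')(N) = Add(-2, Add(N, N)) = Add(-2, Mul(2, N)))
Pow(Add(-47459, Function('H')(Add(-107, Mul(-1, 114)))), -1) = Pow(Add(-47459, Add(-2, Mul(2, Add(-107, Mul(-1, 114))))), -1) = Pow(Add(-47459, Add(-2, Mul(2, Add(-107, -114)))), -1) = Pow(Add(-47459, Add(-2, Mul(2, -221))), -1) = Pow(Add(-47459, Add(-2, -442)), -1) = Pow(Add(-47459, -444), -1) = Pow(-47903, -1) = Rational(-1, 47903)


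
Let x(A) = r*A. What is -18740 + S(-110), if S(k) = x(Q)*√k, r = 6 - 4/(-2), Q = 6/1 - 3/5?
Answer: -18740 + 216*I*√110/5 ≈ -18740.0 + 453.09*I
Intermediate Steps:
Q = 27/5 (Q = 6*1 - 3*⅕ = 6 - ⅗ = 27/5 ≈ 5.4000)
r = 8 (r = 6 - ½*(-4) = 6 + 2 = 8)
x(A) = 8*A
S(k) = 216*√k/5 (S(k) = (8*(27/5))*√k = 216*√k/5)
-18740 + S(-110) = -18740 + 216*√(-110)/5 = -18740 + 216*(I*√110)/5 = -18740 + 216*I*√110/5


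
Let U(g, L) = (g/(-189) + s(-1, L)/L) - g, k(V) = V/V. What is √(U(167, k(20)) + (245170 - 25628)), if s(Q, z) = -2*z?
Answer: √870687930/63 ≈ 468.37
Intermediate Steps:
k(V) = 1
U(g, L) = -2 - 190*g/189 (U(g, L) = (g/(-189) + (-2*L)/L) - g = (g*(-1/189) - 2) - g = (-g/189 - 2) - g = (-2 - g/189) - g = -2 - 190*g/189)
√(U(167, k(20)) + (245170 - 25628)) = √((-2 - 190/189*167) + (245170 - 25628)) = √((-2 - 31730/189) + 219542) = √(-32108/189 + 219542) = √(41461330/189) = √870687930/63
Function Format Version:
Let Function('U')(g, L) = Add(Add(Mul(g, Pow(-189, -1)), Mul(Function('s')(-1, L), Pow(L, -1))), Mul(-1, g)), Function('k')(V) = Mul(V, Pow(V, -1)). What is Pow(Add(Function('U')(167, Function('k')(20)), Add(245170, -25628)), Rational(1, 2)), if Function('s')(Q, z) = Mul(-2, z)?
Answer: Mul(Rational(1, 63), Pow(870687930, Rational(1, 2))) ≈ 468.37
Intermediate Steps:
Function('k')(V) = 1
Function('U')(g, L) = Add(-2, Mul(Rational(-190, 189), g)) (Function('U')(g, L) = Add(Add(Mul(g, Pow(-189, -1)), Mul(Mul(-2, L), Pow(L, -1))), Mul(-1, g)) = Add(Add(Mul(g, Rational(-1, 189)), -2), Mul(-1, g)) = Add(Add(Mul(Rational(-1, 189), g), -2), Mul(-1, g)) = Add(Add(-2, Mul(Rational(-1, 189), g)), Mul(-1, g)) = Add(-2, Mul(Rational(-190, 189), g)))
Pow(Add(Function('U')(167, Function('k')(20)), Add(245170, -25628)), Rational(1, 2)) = Pow(Add(Add(-2, Mul(Rational(-190, 189), 167)), Add(245170, -25628)), Rational(1, 2)) = Pow(Add(Add(-2, Rational(-31730, 189)), 219542), Rational(1, 2)) = Pow(Add(Rational(-32108, 189), 219542), Rational(1, 2)) = Pow(Rational(41461330, 189), Rational(1, 2)) = Mul(Rational(1, 63), Pow(870687930, Rational(1, 2)))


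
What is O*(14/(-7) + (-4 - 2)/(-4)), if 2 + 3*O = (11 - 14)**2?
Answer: -7/6 ≈ -1.1667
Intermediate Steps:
O = 7/3 (O = -2/3 + (11 - 14)**2/3 = -2/3 + (1/3)*(-3)**2 = -2/3 + (1/3)*9 = -2/3 + 3 = 7/3 ≈ 2.3333)
O*(14/(-7) + (-4 - 2)/(-4)) = 7*(14/(-7) + (-4 - 2)/(-4))/3 = 7*(14*(-1/7) - 6*(-1/4))/3 = 7*(-2 + 3/2)/3 = (7/3)*(-1/2) = -7/6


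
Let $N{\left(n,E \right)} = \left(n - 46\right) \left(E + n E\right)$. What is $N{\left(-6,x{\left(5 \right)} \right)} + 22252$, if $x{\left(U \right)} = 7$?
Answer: $24072$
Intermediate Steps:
$N{\left(n,E \right)} = \left(-46 + n\right) \left(E + E n\right)$
$N{\left(-6,x{\left(5 \right)} \right)} + 22252 = 7 \left(-46 + \left(-6\right)^{2} - -270\right) + 22252 = 7 \left(-46 + 36 + 270\right) + 22252 = 7 \cdot 260 + 22252 = 1820 + 22252 = 24072$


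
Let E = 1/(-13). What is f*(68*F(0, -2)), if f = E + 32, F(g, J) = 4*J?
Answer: -225760/13 ≈ -17366.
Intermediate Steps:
E = -1/13 ≈ -0.076923
f = 415/13 (f = -1/13 + 32 = 415/13 ≈ 31.923)
f*(68*F(0, -2)) = 415*(68*(4*(-2)))/13 = 415*(68*(-8))/13 = (415/13)*(-544) = -225760/13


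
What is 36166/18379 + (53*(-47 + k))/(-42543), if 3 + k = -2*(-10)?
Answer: 522610916/260632599 ≈ 2.0052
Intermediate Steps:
k = 17 (k = -3 - 2*(-10) = -3 + 20 = 17)
36166/18379 + (53*(-47 + k))/(-42543) = 36166/18379 + (53*(-47 + 17))/(-42543) = 36166*(1/18379) + (53*(-30))*(-1/42543) = 36166/18379 - 1590*(-1/42543) = 36166/18379 + 530/14181 = 522610916/260632599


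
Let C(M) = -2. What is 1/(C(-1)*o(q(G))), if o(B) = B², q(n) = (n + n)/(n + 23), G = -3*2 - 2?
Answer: -225/512 ≈ -0.43945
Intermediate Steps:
G = -8 (G = -6 - 2 = -8)
q(n) = 2*n/(23 + n) (q(n) = (2*n)/(23 + n) = 2*n/(23 + n))
1/(C(-1)*o(q(G))) = 1/(-2*256/(23 - 8)²) = 1/(-2*(2*(-8)/15)²) = 1/(-2*(2*(-8)*(1/15))²) = 1/(-2*(-16/15)²) = 1/(-2*256/225) = 1/(-512/225) = -225/512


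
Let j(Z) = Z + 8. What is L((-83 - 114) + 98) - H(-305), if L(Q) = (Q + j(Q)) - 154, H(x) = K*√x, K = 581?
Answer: -344 - 581*I*√305 ≈ -344.0 - 10147.0*I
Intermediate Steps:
j(Z) = 8 + Z
H(x) = 581*√x
L(Q) = -146 + 2*Q (L(Q) = (Q + (8 + Q)) - 154 = (8 + 2*Q) - 154 = -146 + 2*Q)
L((-83 - 114) + 98) - H(-305) = (-146 + 2*((-83 - 114) + 98)) - 581*√(-305) = (-146 + 2*(-197 + 98)) - 581*I*√305 = (-146 + 2*(-99)) - 581*I*√305 = (-146 - 198) - 581*I*√305 = -344 - 581*I*√305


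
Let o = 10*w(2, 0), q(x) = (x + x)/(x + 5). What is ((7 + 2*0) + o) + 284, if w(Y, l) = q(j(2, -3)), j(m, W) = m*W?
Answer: 411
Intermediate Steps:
j(m, W) = W*m
q(x) = 2*x/(5 + x) (q(x) = (2*x)/(5 + x) = 2*x/(5 + x))
w(Y, l) = 12 (w(Y, l) = 2*(-3*2)/(5 - 3*2) = 2*(-6)/(5 - 6) = 2*(-6)/(-1) = 2*(-6)*(-1) = 12)
o = 120 (o = 10*12 = 120)
((7 + 2*0) + o) + 284 = ((7 + 2*0) + 120) + 284 = ((7 + 0) + 120) + 284 = (7 + 120) + 284 = 127 + 284 = 411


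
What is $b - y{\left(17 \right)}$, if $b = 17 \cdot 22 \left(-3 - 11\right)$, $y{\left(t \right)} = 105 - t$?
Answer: $-5324$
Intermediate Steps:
$b = -5236$ ($b = 374 \left(-3 - 11\right) = 374 \left(-14\right) = -5236$)
$b - y{\left(17 \right)} = -5236 - \left(105 - 17\right) = -5236 - 88 = -5324$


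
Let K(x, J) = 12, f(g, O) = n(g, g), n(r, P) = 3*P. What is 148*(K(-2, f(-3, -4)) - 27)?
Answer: -2220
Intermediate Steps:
f(g, O) = 3*g
148*(K(-2, f(-3, -4)) - 27) = 148*(12 - 27) = 148*(-15) = -2220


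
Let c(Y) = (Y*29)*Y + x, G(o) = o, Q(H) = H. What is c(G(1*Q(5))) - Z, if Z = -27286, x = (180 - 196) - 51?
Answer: 27944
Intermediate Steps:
x = -67 (x = -16 - 51 = -67)
c(Y) = -67 + 29*Y² (c(Y) = (Y*29)*Y - 67 = (29*Y)*Y - 67 = 29*Y² - 67 = -67 + 29*Y²)
c(G(1*Q(5))) - Z = (-67 + 29*(1*5)²) - 1*(-27286) = (-67 + 29*5²) + 27286 = (-67 + 29*25) + 27286 = (-67 + 725) + 27286 = 658 + 27286 = 27944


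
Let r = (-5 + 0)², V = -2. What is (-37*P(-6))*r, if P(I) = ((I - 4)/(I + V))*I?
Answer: 13875/2 ≈ 6937.5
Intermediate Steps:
P(I) = I*(-4 + I)/(-2 + I) (P(I) = ((I - 4)/(I - 2))*I = ((-4 + I)/(-2 + I))*I = I*(-4 + I)/(-2 + I))
r = 25 (r = (-5)² = 25)
(-37*P(-6))*r = -(-222)*(-4 - 6)/(-2 - 6)*25 = -(-222)*(-10)/(-8)*25 = -(-222)*(-1)*(-10)/8*25 = -37*(-15/2)*25 = (555/2)*25 = 13875/2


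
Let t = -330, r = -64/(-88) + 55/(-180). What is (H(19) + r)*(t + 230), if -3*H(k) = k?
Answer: 58525/99 ≈ 591.16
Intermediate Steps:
r = 167/396 (r = -64*(-1/88) + 55*(-1/180) = 8/11 - 11/36 = 167/396 ≈ 0.42172)
H(k) = -k/3
(H(19) + r)*(t + 230) = (-1/3*19 + 167/396)*(-330 + 230) = (-19/3 + 167/396)*(-100) = -2341/396*(-100) = 58525/99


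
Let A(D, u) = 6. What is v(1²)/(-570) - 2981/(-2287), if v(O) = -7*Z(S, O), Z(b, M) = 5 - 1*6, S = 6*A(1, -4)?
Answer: 1683161/1303590 ≈ 1.2912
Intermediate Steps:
S = 36 (S = 6*6 = 36)
Z(b, M) = -1 (Z(b, M) = 5 - 6 = -1)
v(O) = 7 (v(O) = -7*(-1) = 7)
v(1²)/(-570) - 2981/(-2287) = 7/(-570) - 2981/(-2287) = 7*(-1/570) - 2981*(-1/2287) = -7/570 + 2981/2287 = 1683161/1303590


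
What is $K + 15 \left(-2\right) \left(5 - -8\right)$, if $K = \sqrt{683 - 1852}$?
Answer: $-390 + i \sqrt{1169} \approx -390.0 + 34.191 i$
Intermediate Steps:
$K = i \sqrt{1169}$ ($K = \sqrt{-1169} = i \sqrt{1169} \approx 34.191 i$)
$K + 15 \left(-2\right) \left(5 - -8\right) = i \sqrt{1169} + 15 \left(-2\right) \left(5 - -8\right) = i \sqrt{1169} - 30 \left(5 + 8\right) = i \sqrt{1169} - 390 = -390 + i \sqrt{1169}$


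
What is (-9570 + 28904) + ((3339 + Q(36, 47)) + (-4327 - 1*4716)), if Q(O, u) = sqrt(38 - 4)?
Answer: 13630 + sqrt(34) ≈ 13636.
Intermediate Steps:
Q(O, u) = sqrt(34)
(-9570 + 28904) + ((3339 + Q(36, 47)) + (-4327 - 1*4716)) = (-9570 + 28904) + ((3339 + sqrt(34)) + (-4327 - 1*4716)) = 19334 + ((3339 + sqrt(34)) + (-4327 - 4716)) = 19334 + ((3339 + sqrt(34)) - 9043) = 19334 + (-5704 + sqrt(34)) = 13630 + sqrt(34)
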